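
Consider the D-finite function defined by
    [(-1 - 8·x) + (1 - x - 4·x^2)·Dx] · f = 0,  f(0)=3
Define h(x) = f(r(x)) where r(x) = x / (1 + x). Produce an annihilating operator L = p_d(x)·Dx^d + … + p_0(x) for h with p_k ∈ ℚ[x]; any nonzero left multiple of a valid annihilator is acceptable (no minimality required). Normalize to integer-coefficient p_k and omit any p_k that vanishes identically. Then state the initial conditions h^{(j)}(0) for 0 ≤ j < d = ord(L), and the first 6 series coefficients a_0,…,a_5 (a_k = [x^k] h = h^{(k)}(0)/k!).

f: a_k = 3, 3, 15, 27, 87, 195, …
Substitute x→r, Dx→(1/r')Dx; clear ⇒ L₀.
L = (1 + 9·x) + (-1 - 2·x + 3·x^2 + 4·x^3)·Dx  (order 1).
h: a_k = 3, 3, 12, 0, 48, -48, …
ICs: h(0) = 3.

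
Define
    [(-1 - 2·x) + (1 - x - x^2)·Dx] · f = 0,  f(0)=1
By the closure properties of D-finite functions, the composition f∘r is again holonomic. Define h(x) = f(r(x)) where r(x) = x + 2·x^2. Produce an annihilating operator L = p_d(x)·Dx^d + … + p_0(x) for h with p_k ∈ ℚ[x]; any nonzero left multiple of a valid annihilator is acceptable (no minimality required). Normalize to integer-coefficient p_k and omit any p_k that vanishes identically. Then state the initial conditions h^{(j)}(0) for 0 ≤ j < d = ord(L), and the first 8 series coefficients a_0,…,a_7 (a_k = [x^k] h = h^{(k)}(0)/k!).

f: a_k = 1, 1, 2, 3, 5, 8, 13, 21, …
L₀ from L_f via x↦r, Dx↦r'^{-1}Dx.
L = (1 + 6·x + 12·x^2 + 16·x^3) + (-1 + x + 3·x^2 + 4·x^3 + 4·x^4)·Dx  (order 1).
h: a_k = 1, 1, 4, 11, 31, 84, 237, 657, …
ICs: h(0) = 1.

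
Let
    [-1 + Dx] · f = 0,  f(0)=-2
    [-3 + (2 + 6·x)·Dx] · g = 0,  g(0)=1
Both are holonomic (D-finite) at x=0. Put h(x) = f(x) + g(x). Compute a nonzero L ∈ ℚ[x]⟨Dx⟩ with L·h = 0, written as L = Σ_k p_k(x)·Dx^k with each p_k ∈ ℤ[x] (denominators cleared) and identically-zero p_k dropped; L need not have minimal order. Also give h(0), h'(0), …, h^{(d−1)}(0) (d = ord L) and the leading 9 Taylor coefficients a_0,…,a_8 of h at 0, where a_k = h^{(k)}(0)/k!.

L = (15 + 18·x) + (-13 - 24·x - 36·x^2)·Dx + (-2 + 6·x + 36·x^2)·Dx^2  (order 2).
h: a_k = -1, -1/2, -17/8, 65/48, -1247/384, 25451/3840, -689033/46080, 22733609/645120, -886621247/10321920, …
ICs: h(0) = -1, h′(0) = -1/2.

f: a_k = -2, -2, -1, -1/3, -1/12, -1/60, -1/360, -1/2520, -1/20160, …
g: a_k = 1, 3/2, -9/8, 27/16, -405/128, 1701/256, -15309/1024, 72171/2048, -2814669/32768, …
Sum ⇒ L₀ = lclm(L_f,L_g) in ℚ(x)⟨Dx⟩.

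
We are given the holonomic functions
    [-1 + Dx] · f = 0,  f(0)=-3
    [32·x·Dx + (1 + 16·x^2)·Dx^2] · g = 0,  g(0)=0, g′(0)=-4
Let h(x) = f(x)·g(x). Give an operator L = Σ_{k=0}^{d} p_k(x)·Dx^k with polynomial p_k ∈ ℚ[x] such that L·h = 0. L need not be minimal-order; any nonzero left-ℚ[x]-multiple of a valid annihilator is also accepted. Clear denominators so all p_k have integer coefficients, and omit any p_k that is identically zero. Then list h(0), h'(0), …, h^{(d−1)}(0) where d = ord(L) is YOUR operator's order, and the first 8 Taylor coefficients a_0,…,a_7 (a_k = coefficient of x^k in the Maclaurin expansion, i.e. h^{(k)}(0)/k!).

L = (1 - 32·x + 16·x^2) + (-2 + 32·x - 32·x^2)·Dx + (1 + 16·x^2)·Dx^2  (order 2).
h: a_k = 0, 12, 12, -58, -62, 5829/10, 3623/6, -940403/140, …
ICs: h(0) = 0, h′(0) = 12.

f: a_k = -3, -3, -3/2, -1/2, -1/8, -1/40, -1/240, -1/1680, …
g: a_k = 0, -4, 0, 64/3, 0, -1024/5, 0, 16384/7, …
f·g: L₀ = L_f ⊗_s L_g, ord ≤ 1·2.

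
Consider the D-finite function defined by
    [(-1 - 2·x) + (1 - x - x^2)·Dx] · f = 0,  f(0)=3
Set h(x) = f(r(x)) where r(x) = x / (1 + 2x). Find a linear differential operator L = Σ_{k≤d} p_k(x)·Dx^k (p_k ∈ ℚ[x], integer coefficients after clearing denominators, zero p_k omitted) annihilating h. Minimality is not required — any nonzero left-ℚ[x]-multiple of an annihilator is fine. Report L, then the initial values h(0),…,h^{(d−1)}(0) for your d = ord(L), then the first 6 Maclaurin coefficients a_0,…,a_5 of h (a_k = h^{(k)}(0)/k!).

f: a_k = 3, 3, 6, 9, 15, 24, …
Substitute x→r, Dx→(1/r')Dx; clear ⇒ L₀.
L = (-1 - 4·x) + (1 + 5·x + 7·x^2 + 2·x^3)·Dx  (order 1).
h: a_k = 3, 3, 0, -3, 9, -24, …
ICs: h(0) = 3.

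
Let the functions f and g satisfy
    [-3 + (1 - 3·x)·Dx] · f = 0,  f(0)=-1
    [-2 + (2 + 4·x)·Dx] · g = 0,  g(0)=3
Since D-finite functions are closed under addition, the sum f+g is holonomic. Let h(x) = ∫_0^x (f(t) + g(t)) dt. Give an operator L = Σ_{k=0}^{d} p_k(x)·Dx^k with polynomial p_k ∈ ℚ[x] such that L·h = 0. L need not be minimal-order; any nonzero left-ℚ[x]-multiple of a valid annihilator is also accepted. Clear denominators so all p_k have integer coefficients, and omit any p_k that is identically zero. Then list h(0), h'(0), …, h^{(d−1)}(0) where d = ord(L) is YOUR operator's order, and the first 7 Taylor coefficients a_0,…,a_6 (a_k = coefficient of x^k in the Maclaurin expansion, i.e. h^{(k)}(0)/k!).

L = (-42 - 54·x)·Dx + (38 + 132·x + 162·x^2)·Dx^2 + (-4 - 14·x + 42·x^2 + 108·x^3)·Dx^3  (order 3).
h: a_k = 0, 2, 0, -7/2, -51/8, -663/40, -641/16, …
ICs: h(0) = 0, h′(0) = 2, h′′(0) = 0.

f: a_k = -1, -3, -9, -27, -81, -243, -729, …
g: a_k = 3, 3, -3/2, 3/2, -15/8, 21/8, -63/16, …
Weyl lclm of L_f,L_g ⇒ L₀ (ord ≤ 2).
h=∫h₀ ⇒ L = L₀·Dx.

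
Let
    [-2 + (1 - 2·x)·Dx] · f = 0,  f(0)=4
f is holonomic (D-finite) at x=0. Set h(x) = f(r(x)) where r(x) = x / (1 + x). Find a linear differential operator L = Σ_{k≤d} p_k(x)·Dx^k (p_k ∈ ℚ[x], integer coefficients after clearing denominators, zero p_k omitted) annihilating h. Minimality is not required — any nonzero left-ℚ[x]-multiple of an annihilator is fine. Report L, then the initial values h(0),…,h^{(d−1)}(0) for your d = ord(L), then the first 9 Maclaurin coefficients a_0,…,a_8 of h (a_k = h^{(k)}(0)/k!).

f: a_k = 4, 8, 16, 32, 64, 128, 256, 512, 1024, …
L₀ from L_f via x↦r, Dx↦r'^{-1}Dx.
L = 2 + (-1 + x^2)·Dx  (order 1).
h: a_k = 4, 8, 8, 8, 8, 8, 8, 8, 8, …
ICs: h(0) = 4.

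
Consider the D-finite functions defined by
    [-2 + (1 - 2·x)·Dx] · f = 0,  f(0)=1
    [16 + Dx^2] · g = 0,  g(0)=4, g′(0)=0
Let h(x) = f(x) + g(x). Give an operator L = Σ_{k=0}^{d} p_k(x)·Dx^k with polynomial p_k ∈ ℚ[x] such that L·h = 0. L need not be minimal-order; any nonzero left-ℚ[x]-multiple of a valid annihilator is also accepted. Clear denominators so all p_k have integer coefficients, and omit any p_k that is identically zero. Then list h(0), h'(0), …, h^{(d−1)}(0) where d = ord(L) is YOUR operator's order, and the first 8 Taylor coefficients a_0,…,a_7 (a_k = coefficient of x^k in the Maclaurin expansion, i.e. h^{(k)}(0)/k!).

f: a_k = 1, 2, 4, 8, 16, 32, 64, 128, …
g: a_k = 4, 0, -32, 0, 128/3, 0, -1024/45, 0, …
Sum ⇒ L₀ = lclm(L_f,L_g) in ℚ(x)⟨Dx⟩.
L = (160 - 256·x + 256·x^2) + (-48 + 224·x - 384·x^2 + 256·x^3)·Dx + (10 - 16·x + 16·x^2)·Dx^2 + (-3 + 14·x - 24·x^2 + 16·x^3)·Dx^3  (order 3).
h: a_k = 5, 2, -28, 8, 176/3, 32, 1856/45, 128, …
ICs: h(0) = 5, h′(0) = 2, h′′(0) = -56.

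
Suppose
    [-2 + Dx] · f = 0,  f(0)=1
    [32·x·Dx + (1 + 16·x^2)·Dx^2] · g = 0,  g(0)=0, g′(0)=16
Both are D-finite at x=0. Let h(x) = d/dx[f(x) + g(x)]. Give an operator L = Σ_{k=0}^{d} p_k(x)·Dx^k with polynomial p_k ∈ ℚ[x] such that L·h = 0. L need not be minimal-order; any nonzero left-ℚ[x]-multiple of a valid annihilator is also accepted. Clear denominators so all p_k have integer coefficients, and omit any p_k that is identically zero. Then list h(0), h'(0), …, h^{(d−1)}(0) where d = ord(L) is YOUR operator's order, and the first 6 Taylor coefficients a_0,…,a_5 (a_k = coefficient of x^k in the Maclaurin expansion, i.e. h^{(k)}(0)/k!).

L = (32 - 64·x - 1536·x^2 - 1024·x^3) + (-18 + 704·x^2 - 512·x^4)·Dx + (1 + 16·x + 32·x^2 + 256·x^3 + 256·x^4)·Dx^2  (order 2).
h: a_k = 18, 4, -252, 8/3, 12292/3, 8/15, …
ICs: h(0) = 18, h′(0) = 4.

f: a_k = 1, 2, 2, 4/3, 2/3, 4/15, …
g: a_k = 0, 16, 0, -256/3, 0, 4096/5, …
f+g: L₀ = lclm(L_f,L_g), ord ≤ 1+2.
Derive L from L₀ (diff closure).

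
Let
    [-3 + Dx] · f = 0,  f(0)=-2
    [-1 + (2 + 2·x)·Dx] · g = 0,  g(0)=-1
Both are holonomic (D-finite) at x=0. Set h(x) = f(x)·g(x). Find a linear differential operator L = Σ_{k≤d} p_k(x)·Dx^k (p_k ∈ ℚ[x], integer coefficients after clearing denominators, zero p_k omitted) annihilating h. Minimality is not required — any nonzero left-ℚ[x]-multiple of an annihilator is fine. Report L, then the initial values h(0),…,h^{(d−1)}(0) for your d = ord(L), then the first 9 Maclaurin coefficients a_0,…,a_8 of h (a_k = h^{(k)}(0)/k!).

L = (-7 - 6·x) + (2 + 2·x)·Dx  (order 1).
h: a_k = 2, 7, 47/4, 103/8, 667/64, 4277/640, 9063/2560, 57333/35840, 51423/81920, …
ICs: h(0) = 2.

f: a_k = -2, -6, -9, -9, -27/4, -81/20, -81/40, -243/280, -729/2240, …
g: a_k = -1, -1/2, 1/8, -1/16, 5/128, -7/256, 21/1024, -33/2048, 429/32768, …
h₀=f·g: eliminate ⇒ L₀, order ≤ 1·1.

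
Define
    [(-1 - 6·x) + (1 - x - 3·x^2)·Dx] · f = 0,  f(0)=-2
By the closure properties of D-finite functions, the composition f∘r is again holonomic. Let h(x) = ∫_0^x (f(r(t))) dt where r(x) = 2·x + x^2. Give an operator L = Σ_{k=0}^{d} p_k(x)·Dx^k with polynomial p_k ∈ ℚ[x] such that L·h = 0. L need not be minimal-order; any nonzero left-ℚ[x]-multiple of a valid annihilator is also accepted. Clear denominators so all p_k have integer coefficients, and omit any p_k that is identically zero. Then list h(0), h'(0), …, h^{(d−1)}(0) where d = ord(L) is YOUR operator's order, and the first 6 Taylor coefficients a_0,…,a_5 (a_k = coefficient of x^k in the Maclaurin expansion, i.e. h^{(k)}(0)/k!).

L = (2 + 26·x + 36·x^2 + 12·x^3)·Dx + (-1 + 2·x + 13·x^2 + 12·x^3 + 3·x^4)·Dx^2  (order 2).
h: a_k = 0, -2, -2, -34/3, -36, -784/5, …
ICs: h(0) = 0, h′(0) = -2.

f: a_k = -2, -2, -8, -14, -38, -80, …
Substitute x→r, Dx→(1/r')Dx; clear ⇒ L₀.
h=∫₀ˣh₀: take L = L₀·Dx.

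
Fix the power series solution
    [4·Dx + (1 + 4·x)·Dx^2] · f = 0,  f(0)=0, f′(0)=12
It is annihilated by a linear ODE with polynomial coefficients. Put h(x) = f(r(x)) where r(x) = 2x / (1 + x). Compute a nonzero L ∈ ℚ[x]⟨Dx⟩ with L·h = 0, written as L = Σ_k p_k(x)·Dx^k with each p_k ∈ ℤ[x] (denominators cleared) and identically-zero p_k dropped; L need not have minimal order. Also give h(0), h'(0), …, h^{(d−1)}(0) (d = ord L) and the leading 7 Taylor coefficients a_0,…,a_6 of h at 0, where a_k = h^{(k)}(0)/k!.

L = (10 + 18·x)·Dx + (1 + 10·x + 9·x^2)·Dx^2  (order 2).
h: a_k = 0, 24, -120, 728, -4920, 177144/5, -265720, …
ICs: h(0) = 0, h′(0) = 24.

f: a_k = 0, 12, -24, 64, -192, 3072/5, -2048, …
Change of var in L_f (x↦r) gives L₀.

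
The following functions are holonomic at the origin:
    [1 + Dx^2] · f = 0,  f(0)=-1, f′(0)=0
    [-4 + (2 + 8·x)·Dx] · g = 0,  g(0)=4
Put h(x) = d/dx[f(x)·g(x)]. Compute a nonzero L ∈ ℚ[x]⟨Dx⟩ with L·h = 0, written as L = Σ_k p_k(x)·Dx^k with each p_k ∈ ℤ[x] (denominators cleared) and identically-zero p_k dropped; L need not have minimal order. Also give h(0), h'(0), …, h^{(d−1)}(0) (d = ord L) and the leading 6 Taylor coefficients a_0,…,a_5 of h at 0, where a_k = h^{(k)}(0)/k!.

L = (-7 + 336·x + 736·x^2 + 256·x^3 + 256·x^4) + (44 + 144·x - 192·x^2 - 256·x^3)·Dx + (13 + 112·x + 288·x^2 + 256·x^3 + 256·x^4)·Dx^2  (order 2).
h: a_k = -8, 20, -36, 430/3, -1565/3, 56941/30, …
ICs: h(0) = -8, h′(0) = 20.

f: a_k = -1, 0, 1/2, 0, -1/24, 0, …
g: a_k = 4, 8, -8, 16, -40, 112, …
Product ⇒ symmetric product L₀, ord ≤ 2.
Derive L from L₀ (diff closure).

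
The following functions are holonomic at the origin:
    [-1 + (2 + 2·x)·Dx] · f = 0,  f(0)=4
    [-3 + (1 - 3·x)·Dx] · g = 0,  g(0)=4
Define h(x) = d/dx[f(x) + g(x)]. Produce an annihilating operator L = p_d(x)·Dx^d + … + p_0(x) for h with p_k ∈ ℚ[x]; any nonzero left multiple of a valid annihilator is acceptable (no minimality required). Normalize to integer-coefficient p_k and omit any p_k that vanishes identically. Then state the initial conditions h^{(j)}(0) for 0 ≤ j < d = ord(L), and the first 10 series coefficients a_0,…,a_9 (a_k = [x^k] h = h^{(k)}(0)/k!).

L = (-126 - 54·x) + (-213 - 450·x - 189·x^2)·Dx + (26 - 34·x - 114·x^2 - 54·x^3)·Dx^2  (order 2).
h: a_k = 14, 71, 1299/4, 10363/8, 311075/64, 2239425/128, 31353063/512, 214990419/1024, 11609512227/16384, 77396693125/32768, …
ICs: h(0) = 14, h′(0) = 71.

f: a_k = 4, 2, -1/2, 1/4, -5/32, 7/64, -21/256, 33/512, -429/8192, 715/16384, …
g: a_k = 4, 12, 36, 108, 324, 972, 2916, 8748, 26244, 78732, …
h₀=f+g: left-lcm gives L₀, ord ≤ 2.
h₀' ⇒ L via d/dx closure of L₀.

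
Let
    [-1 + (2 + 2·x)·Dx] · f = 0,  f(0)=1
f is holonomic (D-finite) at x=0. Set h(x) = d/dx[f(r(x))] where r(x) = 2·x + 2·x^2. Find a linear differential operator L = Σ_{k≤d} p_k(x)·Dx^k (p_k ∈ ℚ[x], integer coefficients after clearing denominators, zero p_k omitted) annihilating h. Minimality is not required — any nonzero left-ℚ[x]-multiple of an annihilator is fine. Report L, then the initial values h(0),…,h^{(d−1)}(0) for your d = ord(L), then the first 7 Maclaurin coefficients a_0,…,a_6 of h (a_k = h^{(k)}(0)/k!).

f: a_k = 1, 1/2, -1/8, 1/16, -5/128, 7/256, -21/1024, …
Substitute x→r, Dx→(1/r')Dx; clear ⇒ L₀.
Differentiate: ansatz ord ≤ ord L₀ ⇒ L.
L = 1 + (-1 - 4·x - 6·x^2 - 4·x^3)·Dx  (order 1).
h: a_k = 1, 1, -3/2, 3/2, -5/8, -9/8, 49/16, …
ICs: h(0) = 1.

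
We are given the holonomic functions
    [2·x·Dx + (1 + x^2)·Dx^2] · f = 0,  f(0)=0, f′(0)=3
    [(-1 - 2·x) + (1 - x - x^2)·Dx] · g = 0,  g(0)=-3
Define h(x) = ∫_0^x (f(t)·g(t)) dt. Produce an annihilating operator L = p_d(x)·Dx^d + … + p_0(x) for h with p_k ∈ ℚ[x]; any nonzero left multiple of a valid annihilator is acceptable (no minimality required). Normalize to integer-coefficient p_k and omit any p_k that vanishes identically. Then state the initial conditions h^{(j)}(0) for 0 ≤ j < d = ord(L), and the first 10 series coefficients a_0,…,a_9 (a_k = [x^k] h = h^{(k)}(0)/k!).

L = (2 + 2·x + 6·x^2)·Dx + (2 + 2·x + 4·x^2 + 6·x^3)·Dx^2 + (-1 + x + x^3 + x^4)·Dx^3  (order 3).
h: a_k = 0, 0, -9/2, -3, -15/4, -24/5, -34/5, -324/35, -3651/280, -1973/105, …
ICs: h(0) = 0, h′(0) = 0, h′′(0) = -9.

f: a_k = 0, 3, 0, -1, 0, 3/5, 0, -3/7, 0, 1/3, …
g: a_k = -3, -3, -6, -9, -15, -24, -39, -63, -102, -165, …
Sym-product of L_f,L_g gives L₀ (≤ ord 2).
h=∫h₀ ⇒ L = L₀·Dx.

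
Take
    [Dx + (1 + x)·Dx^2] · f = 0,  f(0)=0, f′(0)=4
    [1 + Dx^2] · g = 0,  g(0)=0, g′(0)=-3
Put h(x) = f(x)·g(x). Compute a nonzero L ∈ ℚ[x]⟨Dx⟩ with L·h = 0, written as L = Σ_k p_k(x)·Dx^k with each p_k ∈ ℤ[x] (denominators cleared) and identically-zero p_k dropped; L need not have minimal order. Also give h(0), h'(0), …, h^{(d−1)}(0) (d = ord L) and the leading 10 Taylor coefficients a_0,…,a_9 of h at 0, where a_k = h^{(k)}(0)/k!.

f: a_k = 0, 4, -2, 4/3, -1, 4/5, -2/3, 4/7, -1/2, 4/9, …
g: a_k = 0, -3, 0, 1/2, 0, -1/40, 0, 1/1680, 0, -1/120960, …
h₀=f·g: eliminate ⇒ L₀, order ≤ 2·2.
L = (-3 + 6·x + 19·x^2 + 16·x^3 + 4·x^4) + (4 + 20·x + 24·x^2 + 8·x^3)·Dx + (20·x + 42·x^2 + 32·x^3 + 8·x^4)·Dx^2 + (4 + 20·x + 24·x^2 + 8·x^3)·Dx^3 + (3 + 14·x + 23·x^2 + 16·x^3 + 4·x^4)·Dx^4  (order 4).
h: a_k = 0, 0, -12, 6, -2, 2, -11/6, 31/20, -113/84, 25/21, …
ICs: h(0) = 0, h′(0) = 0, h′′(0) = -24, h′′′(0) = 36.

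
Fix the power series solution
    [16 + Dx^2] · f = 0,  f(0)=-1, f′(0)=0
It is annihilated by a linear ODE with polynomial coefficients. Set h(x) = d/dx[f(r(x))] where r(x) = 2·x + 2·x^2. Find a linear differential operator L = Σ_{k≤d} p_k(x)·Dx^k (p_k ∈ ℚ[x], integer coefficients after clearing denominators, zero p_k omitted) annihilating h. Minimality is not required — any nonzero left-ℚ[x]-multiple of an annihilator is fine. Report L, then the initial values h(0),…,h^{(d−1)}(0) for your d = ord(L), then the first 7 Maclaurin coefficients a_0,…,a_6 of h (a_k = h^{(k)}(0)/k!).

f: a_k = -1, 0, 8, 0, -32/3, 0, 256/45, …
Change of var in L_f (x↦r) gives L₀.
h₀' ⇒ L via d/dx closure of L₀.
L = (76 + 512·x + 1536·x^2 + 2048·x^3 + 1024·x^4) + (-6 - 12·x)·Dx + (1 + 4·x + 4·x^2)·Dx^2  (order 2).
h: a_k = 0, 64, 192, -1664/3, -10240/3, -59392/15, 157696/15, …
ICs: h(0) = 0, h′(0) = 64.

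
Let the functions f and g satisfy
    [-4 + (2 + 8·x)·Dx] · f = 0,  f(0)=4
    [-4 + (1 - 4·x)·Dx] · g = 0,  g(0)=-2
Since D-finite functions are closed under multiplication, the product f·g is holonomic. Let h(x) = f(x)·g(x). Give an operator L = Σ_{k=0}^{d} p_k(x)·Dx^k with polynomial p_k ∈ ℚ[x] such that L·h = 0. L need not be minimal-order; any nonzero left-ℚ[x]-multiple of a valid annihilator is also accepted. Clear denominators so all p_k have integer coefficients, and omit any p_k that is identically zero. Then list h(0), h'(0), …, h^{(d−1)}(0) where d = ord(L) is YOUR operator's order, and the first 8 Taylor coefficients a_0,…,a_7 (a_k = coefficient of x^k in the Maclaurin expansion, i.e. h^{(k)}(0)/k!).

L = (6 + 8·x) + (-1 + 16·x^2)·Dx  (order 1).
h: a_k = -8, -48, -176, -736, -2864, -11680, -46048, -186304, …
ICs: h(0) = -8.

f: a_k = 4, 8, -8, 16, -40, 112, -336, 1056, …
g: a_k = -2, -8, -32, -128, -512, -2048, -8192, -32768, …
L₀ := L_f ⊗_s L_g (sym. prod.), ord ≤ 1.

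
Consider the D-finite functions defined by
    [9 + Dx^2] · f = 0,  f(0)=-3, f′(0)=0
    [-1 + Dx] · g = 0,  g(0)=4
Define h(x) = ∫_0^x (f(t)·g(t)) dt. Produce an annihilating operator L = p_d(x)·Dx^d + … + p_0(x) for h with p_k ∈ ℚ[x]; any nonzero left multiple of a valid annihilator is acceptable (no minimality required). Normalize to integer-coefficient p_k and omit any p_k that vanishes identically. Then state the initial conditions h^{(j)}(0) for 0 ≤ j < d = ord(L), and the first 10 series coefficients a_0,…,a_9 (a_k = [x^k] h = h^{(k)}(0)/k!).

f: a_k = -3, 0, 27/2, 0, -81/8, 0, 243/80, 0, -2187/4480, 0, …
g: a_k = 4, 4, 2, 2/3, 1/6, 1/30, 1/180, 1/1260, 1/10080, 1/90720, …
Product ⇒ symmetric product L₀, ord ≤ 2.
Integrate: L := L₀·Dx.
L = 10·Dx - 2·Dx^2 + Dx^3  (order 3).
h: a_k = 0, -12, -6, 16, 13, -14/5, -79/15, -88/105, 307/420, 527/1890, …
ICs: h(0) = 0, h′(0) = -12, h′′(0) = -12.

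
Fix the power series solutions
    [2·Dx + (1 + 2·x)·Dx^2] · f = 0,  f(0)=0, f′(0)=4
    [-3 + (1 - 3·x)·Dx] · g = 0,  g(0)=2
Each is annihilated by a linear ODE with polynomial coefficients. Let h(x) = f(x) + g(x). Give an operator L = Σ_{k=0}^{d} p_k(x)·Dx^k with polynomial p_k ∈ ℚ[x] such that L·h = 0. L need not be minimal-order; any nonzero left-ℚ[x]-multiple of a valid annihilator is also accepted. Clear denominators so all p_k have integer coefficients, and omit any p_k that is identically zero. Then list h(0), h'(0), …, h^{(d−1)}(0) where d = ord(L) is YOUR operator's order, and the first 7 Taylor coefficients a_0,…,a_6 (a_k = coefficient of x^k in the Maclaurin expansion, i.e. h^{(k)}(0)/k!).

f: a_k = 0, 4, -4, 16/3, -8, 64/5, -64/3, …
g: a_k = 2, 6, 18, 54, 162, 486, 1458, …
L₀ := lclm(L_f,L_g); ord L₀ ≤ 2+1.
L = (-78 - 36·x)·Dx + (-23 - 132·x - 72·x^2)·Dx^2 + (4 - x - 27·x^2 - 18·x^3)·Dx^3  (order 3).
h: a_k = 2, 10, 14, 178/3, 154, 2494/5, 4310/3, …
ICs: h(0) = 2, h′(0) = 10, h′′(0) = 28.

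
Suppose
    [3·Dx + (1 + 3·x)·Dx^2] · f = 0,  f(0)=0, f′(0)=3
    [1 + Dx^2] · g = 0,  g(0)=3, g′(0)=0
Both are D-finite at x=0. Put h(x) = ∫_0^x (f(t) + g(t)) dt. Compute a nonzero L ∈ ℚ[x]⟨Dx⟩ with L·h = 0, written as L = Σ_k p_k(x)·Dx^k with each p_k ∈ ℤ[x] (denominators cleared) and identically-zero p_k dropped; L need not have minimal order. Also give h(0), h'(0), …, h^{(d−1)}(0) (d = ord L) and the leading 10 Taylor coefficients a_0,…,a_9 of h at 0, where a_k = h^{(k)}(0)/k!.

f: a_k = 0, 3, -9/2, 9, -81/4, 243/5, -243/2, 2187/7, -6561/8, 2187, …
g: a_k = 3, 0, -3/2, 0, 1/8, 0, -1/240, 0, 1/13440, 0, …
f+g: L₀ = lclm(L_f,L_g), ord ≤ 2+2.
Integrate: L := L₀·Dx.
L = (165 + 18·x + 27·x^2)·Dx^2 + (19 + 63·x + 27·x^2 + 27·x^3)·Dx^3 + (165 + 18·x + 27·x^2)·Dx^4 + (19 + 63·x + 27·x^2 + 27·x^3)·Dx^5  (order 5).
h: a_k = 0, 3, 3/2, -2, 9/4, -161/40, 81/10, -29161/1680, 2187/56, -11022479/120960, …
ICs: h(0) = 0, h′(0) = 3, h′′(0) = 3, h′′′(0) = -12, h′′′′(0) = 54.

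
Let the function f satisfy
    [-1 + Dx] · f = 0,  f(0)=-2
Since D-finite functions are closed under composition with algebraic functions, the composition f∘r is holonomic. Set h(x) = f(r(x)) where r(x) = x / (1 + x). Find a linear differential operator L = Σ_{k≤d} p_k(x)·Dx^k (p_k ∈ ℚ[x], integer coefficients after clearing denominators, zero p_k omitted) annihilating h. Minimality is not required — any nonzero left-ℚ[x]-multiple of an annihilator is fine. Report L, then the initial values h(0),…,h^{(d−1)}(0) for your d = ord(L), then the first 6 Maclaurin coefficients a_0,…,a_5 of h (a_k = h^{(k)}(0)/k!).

L = -1 + (1 + 2·x + x^2)·Dx  (order 1).
h: a_k = -2, -2, 1, -1/3, -1/12, 19/60, …
ICs: h(0) = -2.

f: a_k = -2, -2, -1, -1/3, -1/12, -1/60, …
L₀ from L_f via x↦r, Dx↦r'^{-1}Dx.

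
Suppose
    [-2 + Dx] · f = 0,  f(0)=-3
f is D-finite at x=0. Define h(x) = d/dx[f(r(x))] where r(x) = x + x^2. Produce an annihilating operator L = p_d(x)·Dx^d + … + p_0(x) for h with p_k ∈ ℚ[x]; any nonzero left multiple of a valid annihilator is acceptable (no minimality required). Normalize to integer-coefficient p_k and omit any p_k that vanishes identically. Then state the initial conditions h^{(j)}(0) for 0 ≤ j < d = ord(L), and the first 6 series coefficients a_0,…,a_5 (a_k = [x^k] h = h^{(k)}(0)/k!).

f: a_k = -3, -6, -6, -4, -2, -4/5, …
f∘r: x↦r, Dx↦Dx/r' in L_f ⇒ L₀.
Differentiate: ansatz ord ≤ ord L₀ ⇒ L.
L = (4 + 8·x + 8·x^2) + (-1 - 2·x)·Dx  (order 1).
h: a_k = -6, -24, -48, -80, -104, -608/5, …
ICs: h(0) = -6.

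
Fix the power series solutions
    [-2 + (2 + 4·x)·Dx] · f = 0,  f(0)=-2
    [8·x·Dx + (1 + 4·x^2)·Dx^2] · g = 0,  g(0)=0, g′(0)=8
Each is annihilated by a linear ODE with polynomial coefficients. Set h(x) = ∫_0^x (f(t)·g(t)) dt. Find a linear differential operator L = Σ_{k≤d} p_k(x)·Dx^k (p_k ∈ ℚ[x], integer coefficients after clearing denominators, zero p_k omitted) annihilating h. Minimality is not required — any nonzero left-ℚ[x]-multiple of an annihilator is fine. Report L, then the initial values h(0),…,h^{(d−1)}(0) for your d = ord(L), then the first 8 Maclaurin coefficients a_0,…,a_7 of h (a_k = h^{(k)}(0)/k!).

f: a_k = -2, -2, 1, -1, 5/4, -7/4, 21/8, -33/8, …
g: a_k = 0, 8, 0, -32/3, 0, 128/5, 0, -512/7, …
Sym-product of L_f,L_g gives L₀ (≤ ord 2).
h=∫₀ˣh₀: take L = L₀·Dx.
L = (3 - 8·x - 4·x^2)·Dx + (-2 + 4·x + 24·x^2 + 16·x^3)·Dx^2 + (1 + 4·x + 8·x^2 + 16·x^3 + 16·x^4)·Dx^3  (order 3).
h: a_k = 0, 0, -8, -16/3, 22/3, 8/3, -389/45, -818/105, …
ICs: h(0) = 0, h′(0) = 0, h′′(0) = -16.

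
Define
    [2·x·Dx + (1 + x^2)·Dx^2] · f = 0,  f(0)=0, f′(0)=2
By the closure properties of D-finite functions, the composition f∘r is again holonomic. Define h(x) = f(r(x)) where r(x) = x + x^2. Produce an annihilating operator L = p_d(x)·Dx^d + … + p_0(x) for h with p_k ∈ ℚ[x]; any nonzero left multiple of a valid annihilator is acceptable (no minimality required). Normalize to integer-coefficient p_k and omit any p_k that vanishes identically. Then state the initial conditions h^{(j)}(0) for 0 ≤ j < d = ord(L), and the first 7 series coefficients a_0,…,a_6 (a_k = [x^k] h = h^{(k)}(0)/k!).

f: a_k = 0, 2, 0, -2/3, 0, 2/5, 0, …
Change of var in L_f (x↦r) gives L₀.
L = (-2 + 2·x + 8·x^2 + 12·x^3 + 6·x^4)·Dx + (1 + 2·x + x^2 + 4·x^3 + 5·x^4 + 2·x^5)·Dx^2  (order 2).
h: a_k = 0, 2, 2, -2/3, -2, -8/5, 4/3, …
ICs: h(0) = 0, h′(0) = 2.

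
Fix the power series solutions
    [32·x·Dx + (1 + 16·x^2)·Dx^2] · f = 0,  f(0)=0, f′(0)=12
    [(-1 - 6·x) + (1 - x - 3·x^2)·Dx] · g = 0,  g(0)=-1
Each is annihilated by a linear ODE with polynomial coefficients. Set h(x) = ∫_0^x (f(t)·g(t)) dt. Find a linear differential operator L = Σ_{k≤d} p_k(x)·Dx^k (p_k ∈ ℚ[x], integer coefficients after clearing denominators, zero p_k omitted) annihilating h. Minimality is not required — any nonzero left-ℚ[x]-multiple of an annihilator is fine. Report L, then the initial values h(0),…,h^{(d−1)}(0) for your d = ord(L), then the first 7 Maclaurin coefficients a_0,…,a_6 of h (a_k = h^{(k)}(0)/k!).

L = (6 + 32·x + 288·x^2)·Dx + (2 - 20·x + 64·x^2 + 288·x^3)·Dx^2 + (-1 + x - 13·x^2 + 16·x^3 + 48·x^4)·Dx^3  (order 3).
h: a_k = 0, 0, -6, -4, 4, -4, -1466/15, …
ICs: h(0) = 0, h′(0) = 0, h′′(0) = -12.

f: a_k = 0, 12, 0, -64, 0, 3072/5, 0, …
g: a_k = -1, -1, -4, -7, -19, -40, -97, …
L₀ := L_f ⊗_s L_g (sym. prod.), ord ≤ 2.
∫: right-multiply L₀ by Dx.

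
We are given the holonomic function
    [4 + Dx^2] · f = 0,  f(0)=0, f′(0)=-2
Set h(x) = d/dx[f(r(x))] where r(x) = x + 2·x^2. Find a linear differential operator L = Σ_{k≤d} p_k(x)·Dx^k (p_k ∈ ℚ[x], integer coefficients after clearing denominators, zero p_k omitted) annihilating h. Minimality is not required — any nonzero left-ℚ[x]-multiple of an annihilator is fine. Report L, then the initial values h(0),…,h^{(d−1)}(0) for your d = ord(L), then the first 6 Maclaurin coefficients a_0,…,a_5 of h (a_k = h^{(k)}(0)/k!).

L = (52 + 64·x + 384·x^2 + 1024·x^3 + 1024·x^4) + (-12 - 48·x)·Dx + (1 + 8·x + 16·x^2)·Dx^2  (order 2).
h: a_k = -2, -8, 4, 32, 236/3, 48, …
ICs: h(0) = -2, h′(0) = -8.

f: a_k = 0, -2, 0, 4/3, 0, -4/15, …
Substitute x→r, Dx→(1/r')Dx; clear ⇒ L₀.
h=h₀': d/dx-closure on L₀ ⇒ L.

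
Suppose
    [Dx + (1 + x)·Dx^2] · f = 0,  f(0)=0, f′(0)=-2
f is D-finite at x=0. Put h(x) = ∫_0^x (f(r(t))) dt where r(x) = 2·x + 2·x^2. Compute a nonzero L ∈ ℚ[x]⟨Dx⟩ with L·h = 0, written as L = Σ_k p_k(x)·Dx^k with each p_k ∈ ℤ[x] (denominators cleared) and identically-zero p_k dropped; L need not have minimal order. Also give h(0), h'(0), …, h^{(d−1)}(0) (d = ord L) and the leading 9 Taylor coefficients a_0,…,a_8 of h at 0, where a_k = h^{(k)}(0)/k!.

f: a_k = 0, -2, 1, -2/3, 1/2, -2/5, 1/3, -2/7, 1/4, …
Substitute x→r, Dx→(1/r')Dx; clear ⇒ L₀.
Integrate: L := L₀·Dx.
L = (4·x + 4·x^2)·Dx^2 + (1 + 4·x + 6·x^2 + 4·x^3)·Dx^3  (order 3).
h: a_k = 0, 0, -2, 0, 2/3, -4/5, 8/15, 0, -4/7, …
ICs: h(0) = 0, h′(0) = 0, h′′(0) = -4.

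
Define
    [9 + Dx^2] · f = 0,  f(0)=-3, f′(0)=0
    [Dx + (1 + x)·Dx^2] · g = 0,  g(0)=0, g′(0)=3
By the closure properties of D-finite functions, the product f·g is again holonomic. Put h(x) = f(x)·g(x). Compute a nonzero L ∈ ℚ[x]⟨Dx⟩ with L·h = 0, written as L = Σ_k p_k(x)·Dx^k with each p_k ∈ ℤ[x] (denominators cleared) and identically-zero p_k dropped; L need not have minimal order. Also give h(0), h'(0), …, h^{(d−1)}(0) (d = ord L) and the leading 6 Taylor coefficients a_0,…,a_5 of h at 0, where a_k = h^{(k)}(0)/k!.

f: a_k = -3, 0, 27/2, 0, -81/8, 0, …
g: a_k = 0, 3, -3/2, 1, -3/4, 3/5, …
Sym-product of L_f,L_g gives L₀ (≤ ord 4).
L = (2493 + 10854·x + 17091·x^2 + 11664·x^3 + 2916·x^4) + (612 + 1908·x + 1944·x^2 + 648·x^3)·Dx + (592 + 2484·x + 3834·x^2 + 2592·x^3 + 648·x^4)·Dx^2 + (68 + 212·x + 216·x^2 + 72·x^3)·Dx^3 + (35 + 142·x + 215·x^2 + 144·x^3 + 36·x^4)·Dx^4  (order 4).
h: a_k = 0, -9, 9/2, 75/2, -18, -747/40, …
ICs: h(0) = 0, h′(0) = -9, h′′(0) = 9, h′′′(0) = 225.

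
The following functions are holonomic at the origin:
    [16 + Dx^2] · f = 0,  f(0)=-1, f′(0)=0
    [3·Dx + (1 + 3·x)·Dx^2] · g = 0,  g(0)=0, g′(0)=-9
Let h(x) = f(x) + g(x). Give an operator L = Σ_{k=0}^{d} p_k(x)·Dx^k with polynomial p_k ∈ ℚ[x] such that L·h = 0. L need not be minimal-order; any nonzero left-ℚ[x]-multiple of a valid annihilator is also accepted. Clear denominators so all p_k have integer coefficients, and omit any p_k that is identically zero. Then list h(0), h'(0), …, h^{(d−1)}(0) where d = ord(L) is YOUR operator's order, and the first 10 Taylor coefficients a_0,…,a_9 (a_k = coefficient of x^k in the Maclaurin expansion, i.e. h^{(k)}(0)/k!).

L = (1680 + 2304·x + 3456·x^2)·Dx + (272 + 1584·x + 3456·x^2 + 3456·x^3)·Dx^2 + (105 + 144·x + 216·x^2)·Dx^3 + (17 + 99·x + 216·x^2 + 216·x^3)·Dx^4  (order 4).
h: a_k = -1, -9, 43/2, -27, 601/12, -729/5, 33317/90, -6561/7, 6196049/2520, -6561, …
ICs: h(0) = -1, h′(0) = -9, h′′(0) = 43, h′′′(0) = -162.

f: a_k = -1, 0, 8, 0, -32/3, 0, 256/45, 0, -512/315, 0, …
g: a_k = 0, -9, 27/2, -27, 243/4, -729/5, 729/2, -6561/7, 19683/8, -6561, …
f+g: L₀ = lclm(L_f,L_g), ord ≤ 2+2.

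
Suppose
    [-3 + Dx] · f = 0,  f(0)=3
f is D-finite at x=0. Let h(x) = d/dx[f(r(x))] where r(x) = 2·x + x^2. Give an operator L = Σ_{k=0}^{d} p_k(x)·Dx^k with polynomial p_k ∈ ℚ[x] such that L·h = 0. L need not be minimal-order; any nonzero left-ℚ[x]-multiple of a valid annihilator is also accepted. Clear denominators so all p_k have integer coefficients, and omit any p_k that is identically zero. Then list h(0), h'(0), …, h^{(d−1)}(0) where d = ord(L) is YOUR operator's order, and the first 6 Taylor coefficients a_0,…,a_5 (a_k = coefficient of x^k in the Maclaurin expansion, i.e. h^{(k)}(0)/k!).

L = (7 + 12·x + 6·x^2) + (-1 - x)·Dx  (order 1).
h: a_k = 18, 126, 486, 1350, 2997, 28107/5, …
ICs: h(0) = 18.

f: a_k = 3, 9, 27/2, 27/2, 81/8, 243/40, …
h₀=f(r): pull back L_f along r ⇒ L₀.
h₀' ⇒ L via d/dx closure of L₀.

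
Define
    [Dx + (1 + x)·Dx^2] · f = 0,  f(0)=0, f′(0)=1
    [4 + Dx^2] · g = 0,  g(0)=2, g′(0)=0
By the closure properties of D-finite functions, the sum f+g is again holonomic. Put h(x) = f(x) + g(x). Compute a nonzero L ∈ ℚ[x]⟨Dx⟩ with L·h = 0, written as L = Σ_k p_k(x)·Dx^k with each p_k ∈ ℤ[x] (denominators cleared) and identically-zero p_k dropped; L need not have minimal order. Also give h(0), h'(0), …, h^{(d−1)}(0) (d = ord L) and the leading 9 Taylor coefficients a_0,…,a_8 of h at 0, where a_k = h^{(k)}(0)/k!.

f: a_k = 0, 1, -1/2, 1/3, -1/4, 1/5, -1/6, 1/7, -1/8, …
g: a_k = 2, 0, -4, 0, 4/3, 0, -8/45, 0, 4/315, …
Weyl lclm of L_f,L_g ⇒ L₀ (ord ≤ 4).
L = (20 + 16·x + 8·x^2)·Dx + (12 + 28·x + 24·x^2 + 8·x^3)·Dx^2 + (5 + 4·x + 2·x^2)·Dx^3 + (3 + 7·x + 6·x^2 + 2·x^3)·Dx^4  (order 4).
h: a_k = 2, 1, -9/2, 1/3, 13/12, 1/5, -31/90, 1/7, -283/2520, …
ICs: h(0) = 2, h′(0) = 1, h′′(0) = -9, h′′′(0) = 2.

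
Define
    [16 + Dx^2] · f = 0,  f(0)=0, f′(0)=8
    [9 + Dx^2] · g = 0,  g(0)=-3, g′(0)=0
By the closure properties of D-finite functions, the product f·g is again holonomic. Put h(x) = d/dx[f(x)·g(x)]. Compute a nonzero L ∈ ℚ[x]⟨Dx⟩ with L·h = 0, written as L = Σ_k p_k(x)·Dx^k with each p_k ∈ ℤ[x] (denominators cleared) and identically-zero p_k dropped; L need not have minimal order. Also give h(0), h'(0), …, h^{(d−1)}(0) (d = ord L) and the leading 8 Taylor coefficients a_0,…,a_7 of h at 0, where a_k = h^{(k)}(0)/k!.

L = 49 + 50·Dx^2 + Dx^4  (order 4).
h: a_k = -24, 0, 516, 0, -2101, 0, 102943/30, 0, …
ICs: h(0) = -24, h′(0) = 0, h′′(0) = 1032, h′′′(0) = 0.

f: a_k = 0, 8, 0, -64/3, 0, 256/15, 0, -2048/315, …
g: a_k = -3, 0, 27/2, 0, -81/8, 0, 243/80, 0, …
Sym-product of L_f,L_g gives L₀ (≤ ord 4).
h₀' ⇒ L via d/dx closure of L₀.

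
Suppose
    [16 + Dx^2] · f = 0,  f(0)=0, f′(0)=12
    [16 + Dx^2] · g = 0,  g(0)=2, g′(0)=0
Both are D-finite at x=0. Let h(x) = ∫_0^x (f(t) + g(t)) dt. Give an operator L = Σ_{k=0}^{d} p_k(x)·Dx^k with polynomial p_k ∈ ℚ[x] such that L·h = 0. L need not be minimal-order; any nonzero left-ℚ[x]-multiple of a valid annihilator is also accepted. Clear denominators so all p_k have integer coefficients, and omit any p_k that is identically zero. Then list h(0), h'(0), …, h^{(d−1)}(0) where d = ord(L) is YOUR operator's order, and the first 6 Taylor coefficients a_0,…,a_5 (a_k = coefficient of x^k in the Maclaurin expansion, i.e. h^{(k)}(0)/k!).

L = 16·Dx + Dx^3  (order 3).
h: a_k = 0, 2, 6, -16/3, -8, 64/15, …
ICs: h(0) = 0, h′(0) = 2, h′′(0) = 12.

f: a_k = 0, 12, 0, -32, 0, 128/5, …
g: a_k = 2, 0, -16, 0, 64/3, 0, …
f+g: L₀ = lclm(L_f,L_g), ord ≤ 2+2.
h=∫h₀ ⇒ L = L₀·Dx.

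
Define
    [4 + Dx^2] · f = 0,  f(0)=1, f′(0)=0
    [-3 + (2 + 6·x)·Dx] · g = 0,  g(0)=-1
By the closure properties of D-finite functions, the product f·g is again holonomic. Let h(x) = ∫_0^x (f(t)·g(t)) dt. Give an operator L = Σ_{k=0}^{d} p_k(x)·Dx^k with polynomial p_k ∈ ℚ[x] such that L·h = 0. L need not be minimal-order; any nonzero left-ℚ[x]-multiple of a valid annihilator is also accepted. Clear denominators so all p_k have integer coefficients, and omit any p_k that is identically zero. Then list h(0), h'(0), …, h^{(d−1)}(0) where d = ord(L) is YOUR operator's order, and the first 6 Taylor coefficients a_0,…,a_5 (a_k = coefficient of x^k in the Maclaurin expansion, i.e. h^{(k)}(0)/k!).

L = (43 + 96·x + 144·x^2)·Dx + (-12 - 36·x)·Dx^2 + (4 + 24·x + 36·x^2)·Dx^3  (order 3).
h: a_k = 0, -1, -3/4, 25/24, 21/64, 19/384, …
ICs: h(0) = 0, h′(0) = -1, h′′(0) = -3/2.

f: a_k = 1, 0, -2, 0, 2/3, 0, …
g: a_k = -1, -3/2, 9/8, -27/16, 405/128, -1701/256, …
f·g: L₀ = L_f ⊗_s L_g, ord ≤ 2·1.
h=∫h₀ ⇒ L = L₀·Dx.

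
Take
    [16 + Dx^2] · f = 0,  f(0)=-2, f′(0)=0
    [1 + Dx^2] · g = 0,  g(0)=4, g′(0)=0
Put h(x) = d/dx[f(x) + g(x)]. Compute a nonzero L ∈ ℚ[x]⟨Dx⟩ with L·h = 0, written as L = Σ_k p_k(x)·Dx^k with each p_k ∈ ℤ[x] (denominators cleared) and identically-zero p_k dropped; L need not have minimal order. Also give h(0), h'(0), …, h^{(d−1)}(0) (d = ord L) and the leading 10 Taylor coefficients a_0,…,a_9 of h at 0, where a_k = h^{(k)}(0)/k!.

L = 16 + 17·Dx^2 + Dx^4  (order 4).
h: a_k = 0, 28, 0, -254/3, 0, 2047/30, 0, -4681/180, 0, 524287/90720, …
ICs: h(0) = 0, h′(0) = 28, h′′(0) = 0, h′′′(0) = -508.

f: a_k = -2, 0, 16, 0, -64/3, 0, 512/45, 0, -1024/315, 0, …
g: a_k = 4, 0, -2, 0, 1/6, 0, -1/180, 0, 1/10080, 0, …
h₀=f+g: left-lcm gives L₀, ord ≤ 4.
Derive L from L₀ (diff closure).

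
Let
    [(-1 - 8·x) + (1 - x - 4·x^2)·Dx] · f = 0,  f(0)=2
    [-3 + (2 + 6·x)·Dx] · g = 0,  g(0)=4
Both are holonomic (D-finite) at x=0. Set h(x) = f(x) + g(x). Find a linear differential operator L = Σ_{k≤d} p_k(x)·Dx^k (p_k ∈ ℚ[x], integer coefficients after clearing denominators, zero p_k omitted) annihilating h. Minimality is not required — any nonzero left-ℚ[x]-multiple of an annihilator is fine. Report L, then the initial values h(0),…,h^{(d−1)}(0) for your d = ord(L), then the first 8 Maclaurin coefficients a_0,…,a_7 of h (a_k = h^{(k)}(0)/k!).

f: a_k = 2, 2, 10, 18, 58, 130, 362, 882, …
g: a_k = 4, 6, -9/2, 27/4, -405/32, 1701/64, -15309/256, 72171/512, …
L₀ := lclm(L_f,L_g); ord L₀ ≤ 1+1.
L = (-69 - 387·x - 900·x^2 - 1440·x^3) + (49 + 318·x + 1257·x^2 + 3240·x^3 + 3600·x^4)·Dx + (2 - 46·x - 234·x^2 + 86·x^3 + 1440·x^4 + 1440·x^5)·Dx^2  (order 2).
h: a_k = 6, 8, 11/2, 99/4, 1451/32, 10021/64, 77363/256, 523755/512, …
ICs: h(0) = 6, h′(0) = 8.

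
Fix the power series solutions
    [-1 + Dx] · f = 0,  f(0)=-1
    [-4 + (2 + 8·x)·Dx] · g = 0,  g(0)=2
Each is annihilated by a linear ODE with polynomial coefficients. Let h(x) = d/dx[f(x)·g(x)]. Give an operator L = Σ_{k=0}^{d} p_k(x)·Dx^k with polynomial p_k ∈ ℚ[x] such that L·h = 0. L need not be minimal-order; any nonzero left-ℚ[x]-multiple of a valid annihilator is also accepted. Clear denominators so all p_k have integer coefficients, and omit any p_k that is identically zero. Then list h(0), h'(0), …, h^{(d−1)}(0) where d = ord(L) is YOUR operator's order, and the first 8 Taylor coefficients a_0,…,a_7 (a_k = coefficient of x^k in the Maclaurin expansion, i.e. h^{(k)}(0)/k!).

L = (1 + 24·x + 16·x^2) + (-3 - 16·x - 16·x^2)·Dx  (order 1).
h: a_k = -6, -2, -19, 53, -2371/12, 43487/60, -323377/120, 25470911/2520, …
ICs: h(0) = -6.

f: a_k = -1, -1, -1/2, -1/6, -1/24, -1/120, -1/720, -1/5040, …
g: a_k = 2, 4, -4, 8, -20, 56, -168, 528, …
Sym-product of L_f,L_g gives L₀ (≤ ord 1).
Derive L from L₀ (diff closure).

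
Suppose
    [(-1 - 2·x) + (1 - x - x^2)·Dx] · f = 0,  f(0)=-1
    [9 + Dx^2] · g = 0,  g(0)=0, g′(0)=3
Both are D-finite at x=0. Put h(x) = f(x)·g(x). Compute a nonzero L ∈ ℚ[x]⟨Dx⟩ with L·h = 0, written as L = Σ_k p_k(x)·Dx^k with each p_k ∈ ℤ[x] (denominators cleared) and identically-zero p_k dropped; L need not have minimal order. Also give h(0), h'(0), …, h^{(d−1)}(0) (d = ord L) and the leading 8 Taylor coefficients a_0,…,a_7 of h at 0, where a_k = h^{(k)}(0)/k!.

L = (-7 + 9·x + 9·x^2) + (2 + 4·x)·Dx + (-1 + x + x^2)·Dx^2  (order 2).
h: a_k = 0, -3, -3, -3/2, -9/2, -321/40, -501/40, -2253/112, …
ICs: h(0) = 0, h′(0) = -3.

f: a_k = -1, -1, -2, -3, -5, -8, -13, -21, …
g: a_k = 0, 3, 0, -9/2, 0, 81/40, 0, -243/560, …
h₀=f·g: eliminate ⇒ L₀, order ≤ 1·2.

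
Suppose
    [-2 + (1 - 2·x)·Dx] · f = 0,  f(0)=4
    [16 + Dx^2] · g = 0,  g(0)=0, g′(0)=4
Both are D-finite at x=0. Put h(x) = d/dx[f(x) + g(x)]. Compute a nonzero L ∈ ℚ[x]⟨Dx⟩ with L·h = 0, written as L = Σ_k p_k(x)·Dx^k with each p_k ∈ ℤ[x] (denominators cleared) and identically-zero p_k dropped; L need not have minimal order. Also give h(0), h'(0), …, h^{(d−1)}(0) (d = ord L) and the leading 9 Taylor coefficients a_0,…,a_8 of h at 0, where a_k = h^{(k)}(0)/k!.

f: a_k = 4, 8, 16, 32, 64, 128, 256, 512, 1024, …
g: a_k = 0, 4, 0, -32/3, 0, 128/15, 0, -1024/315, 0, …
L₀ := lclm(L_f,L_g); ord L₀ ≤ 1+2.
Derive L from L₀ (diff closure).
L = (512 - 512·x + 512·x^2) + (-80 + 288·x - 384·x^2 + 256·x^3)·Dx + (32 - 32·x + 32·x^2)·Dx^2 + (-5 + 18·x - 24·x^2 + 16·x^3)·Dx^3  (order 3).
h: a_k = 12, 32, 64, 256, 2048/3, 1536, 160256/45, 8192, 5808128/315, …
ICs: h(0) = 12, h′(0) = 32, h′′(0) = 128.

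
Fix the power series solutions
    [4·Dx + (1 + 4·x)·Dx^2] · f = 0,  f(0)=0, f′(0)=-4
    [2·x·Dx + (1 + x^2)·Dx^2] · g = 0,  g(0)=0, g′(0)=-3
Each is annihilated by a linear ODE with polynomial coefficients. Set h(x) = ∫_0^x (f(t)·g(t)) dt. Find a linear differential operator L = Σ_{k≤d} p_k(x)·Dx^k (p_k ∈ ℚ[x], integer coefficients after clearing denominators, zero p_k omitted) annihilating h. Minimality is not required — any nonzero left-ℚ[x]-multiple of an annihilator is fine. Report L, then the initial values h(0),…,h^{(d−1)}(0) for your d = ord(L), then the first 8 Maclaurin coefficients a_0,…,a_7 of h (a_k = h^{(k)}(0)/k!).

f: a_k = 0, -4, 8, -64/3, 64, -1024/5, 2048/3, -16384/7, …
g: a_k = 0, -3, 0, 1, 0, -3/5, 0, 3/7, …
f·g: L₀ = L_f ⊗_s L_g, ord ≤ 2·2.
∫: right-multiply L₀ by Dx.
L = (144 + 896·x + 560·x^2 + 2304·x^3 + 1920·x^4 + 3328·x^5 + 256·x^7)·Dx^2 + (132 + 304·x + 2252·x^2 + 4144·x^3 + 8896·x^4 + 5952·x^5 + 8960·x^6 + 192·x^7 + 896·x^8)·Dx^3 + (72 + 376·x + 912·x^2 + 2808·x^3 + 3720·x^4 + 6288·x^5 + 3072·x^6 + 4368·x^7 + 192·x^8 + 512·x^9)·Dx^4 + (5 + 48·x + 178·x^2 + 416·x^3 + 729·x^4 + 720·x^5 + 1008·x^6 + 384·x^7 + 516·x^8 + 32·x^9 + 64·x^10)·Dx^5  (order 5).
h: a_k = 0, 0, 0, 4, -6, 12, -92/3, 1276/15, …
ICs: h(0) = 0, h′(0) = 0, h′′(0) = 0, h′′′(0) = 24, h′′′′(0) = -144.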